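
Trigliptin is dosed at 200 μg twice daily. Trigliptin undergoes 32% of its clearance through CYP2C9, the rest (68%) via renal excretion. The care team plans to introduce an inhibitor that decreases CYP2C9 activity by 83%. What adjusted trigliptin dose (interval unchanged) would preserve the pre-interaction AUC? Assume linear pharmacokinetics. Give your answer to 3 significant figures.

The CYP2C9 pathway (32% of clearance) is reduced to 0.17× activity: 0.32 × 0.17 = 0.0544.
Non-CYP routes (68%) are unchanged.
New clearance relative to baseline: 0.0544 + 0.68 = 0.7344.
Css,avg = (dose rate)/CL, so holding Css fixed requires dose ∝ CL: 200 × 0.7344 = 147 μg.

147 μg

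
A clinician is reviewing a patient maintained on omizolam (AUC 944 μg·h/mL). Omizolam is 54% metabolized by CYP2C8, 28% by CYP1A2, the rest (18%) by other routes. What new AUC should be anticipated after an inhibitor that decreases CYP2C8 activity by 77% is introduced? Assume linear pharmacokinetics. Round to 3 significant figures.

The CYP2C8 pathway (54% of clearance) is reduced to 0.23× activity: 0.54 × 0.23 = 0.1242.
CYP1A2 (28%) and the residual 18% are unaffected.
CL_new/CL_old = 0.1242 + 0.28 + 0.18 = 0.5842.
With dosing unchanged, AUC scales as 1/CL: 944 / 0.5842 = 1.62 × 10³ μg·h/mL.

1.62 × 10³ μg·h/mL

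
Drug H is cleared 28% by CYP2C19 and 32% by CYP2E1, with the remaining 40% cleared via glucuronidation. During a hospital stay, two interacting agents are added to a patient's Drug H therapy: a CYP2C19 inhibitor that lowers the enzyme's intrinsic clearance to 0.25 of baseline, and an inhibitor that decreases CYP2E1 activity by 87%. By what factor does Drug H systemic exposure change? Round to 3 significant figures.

The CYP2C19 pathway (28% of clearance) falls to 0.25× activity: 0.28 × 0.25 = 0.07.
The CYP2E1 pathway (32% of clearance) falls to 0.13× activity: 0.32 × 0.13 = 0.0416.
The remaining 40% of clearance is unaffected.
CL_new/CL_old = 0.07 + 0.0416 + 0.4 = 0.5116.
Because systemic exposure varies inversely with clearance, the combined effect is 1 / 0.5116 = 1.95.

1.95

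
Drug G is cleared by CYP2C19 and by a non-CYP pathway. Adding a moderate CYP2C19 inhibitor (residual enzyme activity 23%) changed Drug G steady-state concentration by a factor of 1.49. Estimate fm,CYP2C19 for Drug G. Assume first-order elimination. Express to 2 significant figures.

Let x = fm,CYP2C19. Because steady-state concentration ∝ 1/CL, relative clearance fell to 1/1.49 = 0.6711.
Setting x·0.23 + (1 − x) = 0.6711 and solving: x = (0.6711 − 1)/(0.23 − 1) = 0.43.

0.43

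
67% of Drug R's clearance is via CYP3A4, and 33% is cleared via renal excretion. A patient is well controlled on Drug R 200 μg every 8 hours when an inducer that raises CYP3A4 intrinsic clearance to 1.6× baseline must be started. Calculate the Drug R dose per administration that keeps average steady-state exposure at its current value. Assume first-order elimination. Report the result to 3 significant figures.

280 μg

The CYP3A4 pathway (67% of clearance) increases to 1.6× activity: 0.67 × 1.6 = 1.072.
The remaining 33% of clearance is unaffected.
Relative clearance = 1.072 + 0.33 = 1.402.
Css,avg = (dose rate)/CL, so holding Css fixed requires dose ∝ CL: 200 × 1.402 = 280 μg.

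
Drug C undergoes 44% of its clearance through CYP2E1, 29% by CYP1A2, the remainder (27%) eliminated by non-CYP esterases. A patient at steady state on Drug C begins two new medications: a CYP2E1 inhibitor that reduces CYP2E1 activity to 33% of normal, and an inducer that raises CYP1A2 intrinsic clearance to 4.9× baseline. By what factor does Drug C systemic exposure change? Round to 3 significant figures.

The CYP2E1 pathway (44% of clearance) drops to 0.33× activity: 0.44 × 0.33 = 0.1452.
The CYP1A2 pathway (29% of clearance) increases to 4.9× activity: 0.29 × 4.9 = 1.421.
The remaining 27% of clearance is unaffected.
New clearance relative to baseline: 0.1452 + 1.421 + 0.27 = 1.8362.
Because systemic exposure varies inversely with clearance, the combined effect is 1 / 1.8362 = 0.545.

0.545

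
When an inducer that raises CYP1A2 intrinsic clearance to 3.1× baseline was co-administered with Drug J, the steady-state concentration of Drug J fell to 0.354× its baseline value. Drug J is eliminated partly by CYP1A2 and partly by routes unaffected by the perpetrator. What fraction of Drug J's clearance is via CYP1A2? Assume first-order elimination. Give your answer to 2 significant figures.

CL'/CL = 1 / 0.354 = 2.825
3.1·fm + (1 − fm) = 2.825
fm = (2.825 − 1) / (3.1 − 1) = 0.87

0.87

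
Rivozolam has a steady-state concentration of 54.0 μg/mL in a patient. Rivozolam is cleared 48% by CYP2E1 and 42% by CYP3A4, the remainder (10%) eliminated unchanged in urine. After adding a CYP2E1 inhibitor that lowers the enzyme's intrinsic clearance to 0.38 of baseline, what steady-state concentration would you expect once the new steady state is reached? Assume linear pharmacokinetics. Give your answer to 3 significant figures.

76.9 μg/mL

The CYP2E1 pathway (48% of clearance) is reduced to 0.38× activity: 0.48 × 0.38 = 0.1824.
CYP3A4 (42%) and the residual 10% are unaffected.
CL_new/CL_old = 0.1824 + 0.42 + 0.1 = 0.7024.
New steady-state concentration = baseline ÷ relative clearance = 54.0 / 0.7024 = 76.9 μg/mL.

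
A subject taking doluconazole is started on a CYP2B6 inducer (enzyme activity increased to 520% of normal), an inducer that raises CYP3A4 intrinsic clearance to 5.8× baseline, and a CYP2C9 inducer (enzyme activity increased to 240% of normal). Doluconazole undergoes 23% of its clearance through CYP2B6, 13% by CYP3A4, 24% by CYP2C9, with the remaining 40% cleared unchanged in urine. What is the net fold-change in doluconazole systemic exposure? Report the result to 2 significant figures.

0.34

CYP2B6: 0.23 × 5.2 = 1.196
CYP3A4: 0.13 × 5.8 = 0.754
CYP2C9: 0.24 × 2.4 = 0.576
Other: 0.4 (unchanged)
New clearance relative to baseline: 1.196 + 0.754 + 0.576 + 0.4 = 2.926.
Because systemic exposure varies inversely with clearance, the combined effect is 1 / 2.926 = 0.34.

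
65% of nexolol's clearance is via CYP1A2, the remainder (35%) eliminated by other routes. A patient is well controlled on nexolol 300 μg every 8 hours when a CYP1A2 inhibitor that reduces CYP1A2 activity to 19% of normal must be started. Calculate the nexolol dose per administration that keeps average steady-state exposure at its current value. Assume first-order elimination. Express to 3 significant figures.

142 μg

CYP1A2: 0.65 × 0.19 = 0.1235
Other: 0.35 (unchanged)
CL_new/CL_old = 0.1235 + 0.35 = 0.4735.
Exposure is unchanged when dose changes in proportion to clearance. New dose = 300 μg × 0.4735 = 142 μg.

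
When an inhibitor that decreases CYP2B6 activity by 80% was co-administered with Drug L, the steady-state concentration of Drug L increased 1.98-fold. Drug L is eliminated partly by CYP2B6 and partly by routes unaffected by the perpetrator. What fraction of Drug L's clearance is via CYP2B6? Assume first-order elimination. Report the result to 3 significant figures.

Call the CYP2B6 fraction fm. After the interaction, CL_new/CL_old = fm × 0.2 + (1 − fm).
Steady-state concentration ratio = 1 / (new CL fraction), so new CL fraction = 1 / 1.98 = 0.5051.
fm × 0.2 + 1 − fm = 0.5051  ⇒  fm × (0.2 − 1) = −0.4949  ⇒  fm = 0.619.

0.619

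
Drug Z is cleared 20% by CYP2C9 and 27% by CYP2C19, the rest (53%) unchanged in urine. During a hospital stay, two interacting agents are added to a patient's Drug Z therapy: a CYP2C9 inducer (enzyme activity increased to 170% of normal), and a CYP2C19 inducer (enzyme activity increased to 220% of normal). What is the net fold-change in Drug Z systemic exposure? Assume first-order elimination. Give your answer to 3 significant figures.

0.683

CYP2C9: 0.2 × 1.7 = 0.34
CYP2C19: 0.27 × 2.2 = 0.594
Other: 0.53 (unchanged)
CL_new/CL_old = 0.34 + 0.594 + 0.53 = 1.464.
Net systemic exposure ratio = 1 / 1.464 = 0.683.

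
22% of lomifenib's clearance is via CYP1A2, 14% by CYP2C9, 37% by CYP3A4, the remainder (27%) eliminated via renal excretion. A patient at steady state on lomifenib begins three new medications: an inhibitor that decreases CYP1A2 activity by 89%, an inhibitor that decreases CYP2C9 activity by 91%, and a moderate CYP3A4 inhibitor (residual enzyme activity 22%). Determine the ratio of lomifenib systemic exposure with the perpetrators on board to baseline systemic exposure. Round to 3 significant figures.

2.58

The CYP1A2 pathway (22% of clearance) is reduced to 0.11× activity: 0.22 × 0.11 = 0.0242.
The CYP2C9 pathway (14% of clearance) falls to 0.09× activity: 0.14 × 0.09 = 0.0126.
The CYP3A4 pathway (37% of clearance) is reduced to 0.22× activity: 0.37 × 0.22 = 0.0814.
Non-CYP routes (27%) are unchanged.
CL_new/CL_old = 0.0242 + 0.0126 + 0.0814 + 0.27 = 0.3882.
Net systemic exposure ratio = 1 / 0.3882 = 2.58.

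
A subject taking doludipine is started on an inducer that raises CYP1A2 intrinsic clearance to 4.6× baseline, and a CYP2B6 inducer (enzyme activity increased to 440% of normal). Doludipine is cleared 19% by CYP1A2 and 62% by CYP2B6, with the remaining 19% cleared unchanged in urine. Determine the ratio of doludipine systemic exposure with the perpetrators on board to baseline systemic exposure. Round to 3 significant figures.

0.264

The CYP1A2 pathway (19% of clearance) rises to 4.6× activity: 0.19 × 4.6 = 0.874.
The CYP2B6 pathway (62% of clearance) is boosted to 4.4× activity: 0.62 × 4.4 = 2.728.
The remaining 19% of clearance is unaffected.
New clearance relative to baseline: 0.874 + 2.728 + 0.19 = 3.792.
Because systemic exposure varies inversely with clearance, the combined effect is 1 / 3.792 = 0.264.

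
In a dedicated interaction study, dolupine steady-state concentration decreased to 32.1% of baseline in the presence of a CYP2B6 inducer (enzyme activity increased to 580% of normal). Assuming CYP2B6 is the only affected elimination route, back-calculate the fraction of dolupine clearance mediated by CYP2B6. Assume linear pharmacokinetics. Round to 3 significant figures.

0.441

Write x for the fraction cleared via CYP2B6. The observed steady-state concentration change means clearance rose to 1/0.321 = 3.115 of baseline.
Only the CYP2B6 route changed, so 3.115 = x·5.8 + (1 − x), giving x = 0.441.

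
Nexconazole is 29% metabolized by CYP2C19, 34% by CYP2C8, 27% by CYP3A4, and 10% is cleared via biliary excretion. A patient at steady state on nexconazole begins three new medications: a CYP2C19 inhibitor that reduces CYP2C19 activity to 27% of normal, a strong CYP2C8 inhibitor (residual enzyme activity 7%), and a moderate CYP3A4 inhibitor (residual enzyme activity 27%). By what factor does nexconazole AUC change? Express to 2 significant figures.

3.6

The CYP2C19 pathway (29% of clearance) is reduced to 0.27× activity: 0.29 × 0.27 = 0.0783.
The CYP2C8 pathway (34% of clearance) falls to 0.07× activity: 0.34 × 0.07 = 0.0238.
The CYP3A4 pathway (27% of clearance) falls to 0.27× activity: 0.27 × 0.27 = 0.0729.
Non-CYP routes (10%) are unchanged.
CL_new/CL_old = 0.0783 + 0.0238 + 0.0729 + 0.1 = 0.275.
AUC ∝ 1/CL: fold-change = 1 / 0.275 = 3.6.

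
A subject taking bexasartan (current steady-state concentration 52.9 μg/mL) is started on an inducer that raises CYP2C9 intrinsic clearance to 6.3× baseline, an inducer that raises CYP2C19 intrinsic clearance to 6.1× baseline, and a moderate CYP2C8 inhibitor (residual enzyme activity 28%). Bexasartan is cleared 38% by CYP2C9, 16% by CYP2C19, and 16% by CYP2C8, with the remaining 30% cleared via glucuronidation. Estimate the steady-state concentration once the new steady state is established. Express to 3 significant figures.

14.2 μg/mL

The CYP2C9 pathway (38% of clearance) rises to 6.3× activity: 0.38 × 6.3 = 2.394.
The CYP2C19 pathway (16% of clearance) increases to 6.1× activity: 0.16 × 6.1 = 0.976.
The CYP2C8 pathway (16% of clearance) drops to 0.28× activity: 0.16 × 0.28 = 0.0448.
Non-CYP routes (30%) are unchanged.
CL_new/CL_old = 2.394 + 0.976 + 0.0448 + 0.3 = 3.7148.
New steady-state concentration = 52.9 / 3.7148 = 14.2 μg/mL (concentration scales inversely with clearance).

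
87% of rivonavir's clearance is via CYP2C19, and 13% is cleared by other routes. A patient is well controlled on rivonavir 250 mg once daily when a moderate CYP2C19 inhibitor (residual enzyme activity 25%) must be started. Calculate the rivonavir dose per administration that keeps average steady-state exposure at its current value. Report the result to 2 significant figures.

87 mg

CYP2C19: 0.87 × 0.25 = 0.2175
Other: 0.13 (unchanged)
Relative clearance = 0.2175 + 0.13 = 0.3475.
Css,avg = (dose rate)/CL, so holding Css fixed requires dose ∝ CL: 250 × 0.3475 = 87 mg.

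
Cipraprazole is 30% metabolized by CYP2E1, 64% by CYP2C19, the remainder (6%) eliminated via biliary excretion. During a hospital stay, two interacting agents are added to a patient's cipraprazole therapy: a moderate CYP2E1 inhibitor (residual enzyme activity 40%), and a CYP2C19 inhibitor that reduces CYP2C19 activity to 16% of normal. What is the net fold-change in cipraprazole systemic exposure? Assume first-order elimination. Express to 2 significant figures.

3.5

CYP2E1: 0.3 × 0.4 = 0.12
CYP2C19: 0.64 × 0.16 = 0.1024
Other: 0.06 (unchanged)
Relative clearance = 0.12 + 0.1024 + 0.06 = 0.2824.
Net systemic exposure ratio = 1 / 0.2824 = 3.5.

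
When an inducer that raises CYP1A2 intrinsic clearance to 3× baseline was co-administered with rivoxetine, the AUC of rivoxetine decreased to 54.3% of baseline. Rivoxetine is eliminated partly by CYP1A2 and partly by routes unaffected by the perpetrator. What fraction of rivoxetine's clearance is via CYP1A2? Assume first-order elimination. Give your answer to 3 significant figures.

0.421

Write x for the fraction cleared via CYP1A2. The observed AUC change means clearance rose to 1/0.543 = 1.842 of baseline.
Setting x·3 + (1 − x) = 1.842 and solving: x = (1.842 − 1)/(3 − 1) = 0.421.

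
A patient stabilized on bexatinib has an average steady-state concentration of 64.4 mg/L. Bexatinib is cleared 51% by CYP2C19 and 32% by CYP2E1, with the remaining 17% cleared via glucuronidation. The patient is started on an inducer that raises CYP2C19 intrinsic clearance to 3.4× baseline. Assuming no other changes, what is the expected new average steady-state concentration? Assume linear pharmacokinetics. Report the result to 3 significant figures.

29.0 mg/L

CYP2C19: 0.51 × 3.4 = 1.734
CYP2E1: 0.32 (unchanged)
Other: 0.17 (unchanged)
New clearance relative to baseline: 1.734 + 0.32 + 0.17 = 2.224.
New average steady-state concentration = baseline ÷ relative clearance = 64.4 / 2.224 = 29.0 mg/L.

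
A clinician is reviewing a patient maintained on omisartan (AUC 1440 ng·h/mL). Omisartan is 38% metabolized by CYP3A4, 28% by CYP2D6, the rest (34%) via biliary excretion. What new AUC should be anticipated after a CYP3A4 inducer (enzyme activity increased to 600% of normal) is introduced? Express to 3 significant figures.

The CYP3A4 pathway (38% of clearance) rises to 6× activity: 0.38 × 6 = 2.28.
CYP2D6 (28%) and the residual 34% are unaffected.
New clearance relative to baseline: 2.28 + 0.28 + 0.34 = 2.9.
New AUC = baseline ÷ relative clearance = 1440 / 2.9 = 497 ng·h/mL.

497 ng·h/mL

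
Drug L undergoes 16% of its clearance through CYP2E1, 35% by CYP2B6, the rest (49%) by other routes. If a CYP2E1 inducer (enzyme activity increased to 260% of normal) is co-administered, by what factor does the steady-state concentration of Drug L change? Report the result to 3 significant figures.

0.796

The CYP2E1 pathway (16% of clearance) is boosted to 2.6× activity: 0.16 × 2.6 = 0.416.
CYP2B6 (35%) and the residual 49% are unaffected.
New clearance relative to baseline: 0.416 + 0.35 + 0.49 = 1.256.
Steady-state concentration ratio = CL_old/CL_new = 1 / 1.256 = 0.796.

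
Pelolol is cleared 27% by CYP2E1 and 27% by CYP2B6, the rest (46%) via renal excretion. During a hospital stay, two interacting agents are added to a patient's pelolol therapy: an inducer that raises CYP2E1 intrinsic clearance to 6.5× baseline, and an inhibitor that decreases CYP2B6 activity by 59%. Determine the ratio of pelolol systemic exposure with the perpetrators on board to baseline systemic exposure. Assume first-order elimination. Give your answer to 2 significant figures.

0.43

CYP2E1: 0.27 × 6.5 = 1.755
CYP2B6: 0.27 × 0.41 = 0.1107
Other: 0.46 (unchanged)
Relative clearance = 1.755 + 0.1107 + 0.46 = 2.3257.
Net systemic exposure ratio = 1 / 2.3257 = 0.43.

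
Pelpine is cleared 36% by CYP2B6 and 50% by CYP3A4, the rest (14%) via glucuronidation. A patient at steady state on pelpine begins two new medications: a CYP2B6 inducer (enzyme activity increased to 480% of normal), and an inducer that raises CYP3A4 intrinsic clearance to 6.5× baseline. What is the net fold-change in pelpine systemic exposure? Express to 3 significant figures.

0.195

The CYP2B6 pathway (36% of clearance) increases to 4.8× activity: 0.36 × 4.8 = 1.728.
The CYP3A4 pathway (50% of clearance) is boosted to 6.5× activity: 0.5 × 6.5 = 3.25.
The remaining 14% of clearance is unaffected.
Relative clearance = 1.728 + 3.25 + 0.14 = 5.118.
Net systemic exposure ratio = 1 / 5.118 = 0.195.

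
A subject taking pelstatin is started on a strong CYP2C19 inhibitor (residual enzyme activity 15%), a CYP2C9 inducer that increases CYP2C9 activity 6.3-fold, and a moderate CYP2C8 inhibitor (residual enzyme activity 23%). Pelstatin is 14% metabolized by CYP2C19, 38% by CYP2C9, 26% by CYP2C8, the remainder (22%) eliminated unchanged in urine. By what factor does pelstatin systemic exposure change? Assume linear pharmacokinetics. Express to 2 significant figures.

The CYP2C19 pathway (14% of clearance) is reduced to 0.15× activity: 0.14 × 0.15 = 0.021.
The CYP2C9 pathway (38% of clearance) rises to 6.3× activity: 0.38 × 6.3 = 2.394.
The CYP2C8 pathway (26% of clearance) drops to 0.23× activity: 0.26 × 0.23 = 0.0598.
The remaining 22% of clearance is unaffected.
New clearance relative to baseline: 0.021 + 2.394 + 0.0598 + 0.22 = 2.6948.
Net systemic exposure ratio = 1 / 2.6948 = 0.37.

0.37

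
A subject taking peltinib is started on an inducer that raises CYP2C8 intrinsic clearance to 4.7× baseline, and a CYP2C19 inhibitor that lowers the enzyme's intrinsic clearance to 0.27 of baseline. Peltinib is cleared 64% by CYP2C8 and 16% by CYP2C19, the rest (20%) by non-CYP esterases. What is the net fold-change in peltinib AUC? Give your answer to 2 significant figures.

The CYP2C8 pathway (64% of clearance) increases to 4.7× activity: 0.64 × 4.7 = 3.008.
The CYP2C19 pathway (16% of clearance) falls to 0.27× activity: 0.16 × 0.27 = 0.0432.
The remaining 20% of clearance is unaffected.
CL_new/CL_old = 3.008 + 0.0432 + 0.2 = 3.2512.
AUC ∝ 1/CL: fold-change = 1 / 3.2512 = 0.31.

0.31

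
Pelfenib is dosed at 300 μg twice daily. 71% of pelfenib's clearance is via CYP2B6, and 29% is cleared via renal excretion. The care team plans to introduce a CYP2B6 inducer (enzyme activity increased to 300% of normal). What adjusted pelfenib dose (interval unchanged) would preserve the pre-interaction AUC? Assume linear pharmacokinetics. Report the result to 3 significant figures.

726 μg

CYP2B6: 0.71 × 3 = 2.13
Other: 0.29 (unchanged)
Relative clearance = 2.13 + 0.29 = 2.42.
To maintain the same steady-state level, dose must scale with clearance: new dose = 300 × 2.42 = 726 μg.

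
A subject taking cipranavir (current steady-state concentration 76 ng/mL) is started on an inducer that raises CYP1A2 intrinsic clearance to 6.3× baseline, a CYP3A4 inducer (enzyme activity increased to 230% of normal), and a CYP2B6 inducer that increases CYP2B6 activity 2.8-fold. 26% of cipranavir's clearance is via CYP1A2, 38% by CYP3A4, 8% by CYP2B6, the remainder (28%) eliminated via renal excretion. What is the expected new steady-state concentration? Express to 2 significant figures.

The CYP1A2 pathway (26% of clearance) is boosted to 6.3× activity: 0.26 × 6.3 = 1.638.
The CYP3A4 pathway (38% of clearance) increases to 2.3× activity: 0.38 × 2.3 = 0.874.
The CYP2B6 pathway (8% of clearance) rises to 2.8× activity: 0.08 × 2.8 = 0.224.
Non-CYP routes (28%) are unchanged.
Relative clearance = 1.638 + 0.874 + 0.224 + 0.28 = 3.016.
New steady-state concentration = 76 / 3.016 = 25 ng/mL (concentration scales inversely with clearance).

25 ng/mL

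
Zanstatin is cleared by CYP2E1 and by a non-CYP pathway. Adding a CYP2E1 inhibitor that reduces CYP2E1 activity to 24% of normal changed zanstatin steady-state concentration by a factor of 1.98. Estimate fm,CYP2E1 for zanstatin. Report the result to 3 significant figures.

0.651

Let x = fm,CYP2E1. Because steady-state concentration ∝ 1/CL, relative clearance fell to 1/1.98 = 0.5051.
Setting x·0.24 + (1 − x) = 0.5051 and solving: x = (0.5051 − 1)/(0.24 − 1) = 0.651.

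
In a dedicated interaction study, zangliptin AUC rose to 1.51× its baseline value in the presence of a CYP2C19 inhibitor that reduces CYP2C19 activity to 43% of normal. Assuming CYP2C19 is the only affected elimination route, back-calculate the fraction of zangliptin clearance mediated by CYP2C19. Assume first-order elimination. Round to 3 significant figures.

Write x for the fraction cleared via CYP2C19. The observed AUC change means clearance fell to 1/1.51 = 0.6623 of baseline.
Only the CYP2C19 route changed, so 0.6623 = x·0.43 + (1 − x), giving x = 0.593.

0.593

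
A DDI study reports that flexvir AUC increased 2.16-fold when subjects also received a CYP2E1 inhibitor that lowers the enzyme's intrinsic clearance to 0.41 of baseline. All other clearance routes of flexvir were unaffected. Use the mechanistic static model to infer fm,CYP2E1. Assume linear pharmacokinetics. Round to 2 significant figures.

0.91

Let fm be the CYP2E1 fraction. New clearance relative to baseline = fm × 0.41 + (1 − fm).
AUC ratio = 1 / (new CL fraction), so new CL fraction = 1 / 2.16 = 0.463.
fm × 0.41 + 1 − fm = 0.463  ⇒  fm × (0.41 − 1) = −0.537  ⇒  fm = 0.91.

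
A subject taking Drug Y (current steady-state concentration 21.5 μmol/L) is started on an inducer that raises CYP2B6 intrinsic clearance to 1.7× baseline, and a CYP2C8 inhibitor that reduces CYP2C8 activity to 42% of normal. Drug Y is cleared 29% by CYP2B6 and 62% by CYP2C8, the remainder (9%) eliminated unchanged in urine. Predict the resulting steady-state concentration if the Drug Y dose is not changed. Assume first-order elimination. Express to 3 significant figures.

CYP2B6: 0.29 × 1.7 = 0.493
CYP2C8: 0.62 × 0.42 = 0.2604
Other: 0.09 (unchanged)
CL_new/CL_old = 0.493 + 0.2604 + 0.09 = 0.8434.
Steady-state concentration ∝ 1/CL: new value = 21.5 / 0.8434 = 25.5 μmol/L.

25.5 μmol/L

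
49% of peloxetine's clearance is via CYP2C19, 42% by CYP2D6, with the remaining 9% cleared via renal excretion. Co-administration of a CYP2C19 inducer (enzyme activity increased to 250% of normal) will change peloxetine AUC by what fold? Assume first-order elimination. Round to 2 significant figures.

0.58

The CYP2C19 pathway (49% of clearance) increases to 2.5× activity: 0.49 × 2.5 = 1.225.
CYP2D6 (42%) and the residual 9% are unaffected.
Relative clearance = 1.225 + 0.42 + 0.09 = 1.735.
AUC is inversely proportional to clearance, so the fold-change is 1 / 1.735 = 0.58.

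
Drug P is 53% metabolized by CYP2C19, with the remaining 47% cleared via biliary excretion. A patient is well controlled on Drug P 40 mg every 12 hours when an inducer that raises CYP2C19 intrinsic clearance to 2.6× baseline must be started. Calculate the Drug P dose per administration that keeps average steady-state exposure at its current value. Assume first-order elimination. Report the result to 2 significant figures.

74 mg

The CYP2C19 pathway (53% of clearance) is boosted to 2.6× activity: 0.53 × 2.6 = 1.378.
The remaining 47% of clearance is unaffected.
New clearance relative to baseline: 1.378 + 0.47 = 1.848.
To maintain the same steady-state level, dose must scale with clearance: new dose = 40 × 1.848 = 74 mg.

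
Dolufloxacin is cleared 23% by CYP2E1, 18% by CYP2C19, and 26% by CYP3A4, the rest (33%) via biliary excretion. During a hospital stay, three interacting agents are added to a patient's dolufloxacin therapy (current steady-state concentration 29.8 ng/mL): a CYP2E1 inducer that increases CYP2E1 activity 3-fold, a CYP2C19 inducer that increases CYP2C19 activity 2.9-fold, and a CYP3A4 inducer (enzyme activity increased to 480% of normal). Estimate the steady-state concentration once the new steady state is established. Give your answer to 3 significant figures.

The CYP2E1 pathway (23% of clearance) rises to 3× activity: 0.23 × 3 = 0.69.
The CYP2C19 pathway (18% of clearance) is boosted to 2.9× activity: 0.18 × 2.9 = 0.522.
The CYP3A4 pathway (26% of clearance) rises to 4.8× activity: 0.26 × 4.8 = 1.248.
Non-CYP routes (33%) are unchanged.
New clearance relative to baseline: 0.69 + 0.522 + 1.248 + 0.33 = 2.79.
Dividing the baseline by the relative clearance: 29.8 / 2.79 = 10.7 ng/mL.

10.7 ng/mL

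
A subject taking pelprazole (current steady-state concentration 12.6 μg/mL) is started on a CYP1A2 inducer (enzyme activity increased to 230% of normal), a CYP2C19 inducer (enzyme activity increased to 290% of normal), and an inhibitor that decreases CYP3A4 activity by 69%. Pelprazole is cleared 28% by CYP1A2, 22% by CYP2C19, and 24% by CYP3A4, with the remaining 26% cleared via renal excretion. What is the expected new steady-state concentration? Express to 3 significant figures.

7.80 μg/mL

The CYP1A2 pathway (28% of clearance) is boosted to 2.3× activity: 0.28 × 2.3 = 0.644.
The CYP2C19 pathway (22% of clearance) increases to 2.9× activity: 0.22 × 2.9 = 0.638.
The CYP3A4 pathway (24% of clearance) falls to 0.31× activity: 0.24 × 0.31 = 0.0744.
Non-CYP routes (26%) are unchanged.
Relative clearance = 0.644 + 0.638 + 0.0744 + 0.26 = 1.6164.
Steady-state concentration ∝ 1/CL: new value = 12.6 / 1.6164 = 7.80 μg/mL.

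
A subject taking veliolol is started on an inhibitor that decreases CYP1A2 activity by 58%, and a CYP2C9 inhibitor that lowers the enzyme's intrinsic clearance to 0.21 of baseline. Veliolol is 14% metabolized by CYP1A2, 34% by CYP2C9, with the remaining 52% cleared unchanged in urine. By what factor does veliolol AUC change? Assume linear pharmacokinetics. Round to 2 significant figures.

The CYP1A2 pathway (14% of clearance) drops to 0.42× activity: 0.14 × 0.42 = 0.0588.
The CYP2C9 pathway (34% of clearance) drops to 0.21× activity: 0.34 × 0.21 = 0.0714.
The remaining 52% of clearance is unaffected.
Relative clearance = 0.0588 + 0.0714 + 0.52 = 0.6502.
Net AUC ratio = 1 / 0.6502 = 1.5.

1.5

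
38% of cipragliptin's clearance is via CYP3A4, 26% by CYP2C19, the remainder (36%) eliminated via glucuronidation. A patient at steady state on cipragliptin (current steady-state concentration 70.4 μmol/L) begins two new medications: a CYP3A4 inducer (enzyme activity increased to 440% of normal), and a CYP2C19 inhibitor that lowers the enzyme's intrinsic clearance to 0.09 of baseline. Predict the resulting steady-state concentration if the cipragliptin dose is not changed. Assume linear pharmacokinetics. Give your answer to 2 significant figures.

The CYP3A4 pathway (38% of clearance) rises to 4.4× activity: 0.38 × 4.4 = 1.672.
The CYP2C19 pathway (26% of clearance) falls to 0.09× activity: 0.26 × 0.09 = 0.0234.
Non-CYP routes (36%) are unchanged.
Relative clearance = 1.672 + 0.0234 + 0.36 = 2.0554.
Steady-state concentration ∝ 1/CL: new value = 70.4 / 2.0554 = 34 μmol/L.

34 μmol/L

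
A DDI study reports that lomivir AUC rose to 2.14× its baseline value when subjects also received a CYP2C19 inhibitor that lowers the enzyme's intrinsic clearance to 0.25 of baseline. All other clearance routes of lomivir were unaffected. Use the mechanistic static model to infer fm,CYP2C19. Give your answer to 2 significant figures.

Call the CYP2C19 fraction fm. After the interaction, CL_new/CL_old = fm × 0.25 + (1 − fm).
AUC ratio = 1 / (new CL fraction), so new CL fraction = 1 / 2.14 = 0.4673.
fm × 0.25 + 1 − fm = 0.4673  ⇒  fm × (0.25 − 1) = −0.5327  ⇒  fm = 0.71.

0.71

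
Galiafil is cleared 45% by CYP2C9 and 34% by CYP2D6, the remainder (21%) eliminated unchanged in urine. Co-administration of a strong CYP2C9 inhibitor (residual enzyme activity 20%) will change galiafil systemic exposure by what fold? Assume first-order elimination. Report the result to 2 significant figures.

1.6

CYP2C9: 0.45 × 0.2 = 0.09
CYP2D6: 0.34 (unchanged)
Other: 0.21 (unchanged)
Relative clearance = 0.09 + 0.34 + 0.21 = 0.64.
Systemic exposure ratio = CL_old/CL_new = 1 / 0.64 = 1.6.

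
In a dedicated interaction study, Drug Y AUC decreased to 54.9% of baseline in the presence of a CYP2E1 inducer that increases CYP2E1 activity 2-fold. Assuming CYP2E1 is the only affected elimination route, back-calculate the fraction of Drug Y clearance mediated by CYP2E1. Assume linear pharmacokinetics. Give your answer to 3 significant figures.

Call the CYP2E1 fraction fm. After the interaction, CL_new/CL_old = fm × 2 + (1 − fm).
AUC ratio = 1 / (new CL fraction), so new CL fraction = 1 / 0.549 = 1.821.
fm × 2 + 1 − fm = 1.821  ⇒  fm × (2 − 1) = 0.8215  ⇒  fm = 0.821.

0.821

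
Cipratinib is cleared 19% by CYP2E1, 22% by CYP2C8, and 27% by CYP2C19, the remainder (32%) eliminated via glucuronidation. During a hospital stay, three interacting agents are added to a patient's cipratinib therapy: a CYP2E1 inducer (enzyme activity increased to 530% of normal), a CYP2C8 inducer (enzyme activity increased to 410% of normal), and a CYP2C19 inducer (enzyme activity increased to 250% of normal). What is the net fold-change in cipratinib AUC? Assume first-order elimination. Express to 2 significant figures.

0.34

The CYP2E1 pathway (19% of clearance) rises to 5.3× activity: 0.19 × 5.3 = 1.007.
The CYP2C8 pathway (22% of clearance) rises to 4.1× activity: 0.22 × 4.1 = 0.902.
The CYP2C19 pathway (27% of clearance) increases to 2.5× activity: 0.27 × 2.5 = 0.675.
The remaining 32% of clearance is unaffected.
CL_new/CL_old = 1.007 + 0.902 + 0.675 + 0.32 = 2.904.
AUC ∝ 1/CL: fold-change = 1 / 2.904 = 0.34.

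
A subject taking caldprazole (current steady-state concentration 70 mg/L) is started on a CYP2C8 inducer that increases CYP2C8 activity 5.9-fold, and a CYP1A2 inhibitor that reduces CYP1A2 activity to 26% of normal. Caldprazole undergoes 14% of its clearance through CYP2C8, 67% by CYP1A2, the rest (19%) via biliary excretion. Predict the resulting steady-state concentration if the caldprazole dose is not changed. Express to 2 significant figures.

CYP2C8: 0.14 × 5.9 = 0.826
CYP1A2: 0.67 × 0.26 = 0.1742
Other: 0.19 (unchanged)
New clearance relative to baseline: 0.826 + 0.1742 + 0.19 = 1.1902.
Dividing the baseline by the relative clearance: 70 / 1.1902 = 59 mg/L.

59 mg/L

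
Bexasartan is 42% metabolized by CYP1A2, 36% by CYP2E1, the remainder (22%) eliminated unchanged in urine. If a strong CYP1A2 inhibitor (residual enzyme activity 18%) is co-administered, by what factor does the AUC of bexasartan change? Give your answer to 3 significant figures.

The CYP1A2 pathway (42% of clearance) is reduced to 0.18× activity: 0.42 × 0.18 = 0.0756.
CYP2E1 (36%) and the residual 22% are unaffected.
CL_new/CL_old = 0.0756 + 0.36 + 0.22 = 0.6556.
AUC is inversely proportional to clearance, so the fold-change is 1 / 0.6556 = 1.53.

1.53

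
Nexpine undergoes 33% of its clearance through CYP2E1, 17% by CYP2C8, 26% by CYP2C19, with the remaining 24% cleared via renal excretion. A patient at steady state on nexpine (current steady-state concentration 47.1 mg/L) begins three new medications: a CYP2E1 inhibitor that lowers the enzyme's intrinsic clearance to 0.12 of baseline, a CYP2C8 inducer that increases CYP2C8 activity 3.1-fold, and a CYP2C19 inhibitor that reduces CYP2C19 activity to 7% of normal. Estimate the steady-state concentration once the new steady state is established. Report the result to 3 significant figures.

57.1 mg/L

The CYP2E1 pathway (33% of clearance) is reduced to 0.12× activity: 0.33 × 0.12 = 0.0396.
The CYP2C8 pathway (17% of clearance) is boosted to 3.1× activity: 0.17 × 3.1 = 0.527.
The CYP2C19 pathway (26% of clearance) falls to 0.07× activity: 0.26 × 0.07 = 0.0182.
The remaining 24% of clearance is unaffected.
CL_new/CL_old = 0.0396 + 0.527 + 0.0182 + 0.24 = 0.8248.
Dividing the baseline by the relative clearance: 47.1 / 0.8248 = 57.1 mg/L.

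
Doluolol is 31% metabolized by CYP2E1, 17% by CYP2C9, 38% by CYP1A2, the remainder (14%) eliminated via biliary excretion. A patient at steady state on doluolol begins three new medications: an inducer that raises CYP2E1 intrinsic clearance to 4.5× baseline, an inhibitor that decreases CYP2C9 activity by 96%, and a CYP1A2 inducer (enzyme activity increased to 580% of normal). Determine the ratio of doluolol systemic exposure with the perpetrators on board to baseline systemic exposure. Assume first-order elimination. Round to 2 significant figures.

The CYP2E1 pathway (31% of clearance) rises to 4.5× activity: 0.31 × 4.5 = 1.395.
The CYP2C9 pathway (17% of clearance) falls to 0.04× activity: 0.17 × 0.04 = 0.0068.
The CYP1A2 pathway (38% of clearance) increases to 5.8× activity: 0.38 × 5.8 = 2.204.
The remaining 14% of clearance is unaffected.
New clearance relative to baseline: 1.395 + 0.0068 + 2.204 + 0.14 = 3.7458.
Net systemic exposure ratio = 1 / 3.7458 = 0.27.

0.27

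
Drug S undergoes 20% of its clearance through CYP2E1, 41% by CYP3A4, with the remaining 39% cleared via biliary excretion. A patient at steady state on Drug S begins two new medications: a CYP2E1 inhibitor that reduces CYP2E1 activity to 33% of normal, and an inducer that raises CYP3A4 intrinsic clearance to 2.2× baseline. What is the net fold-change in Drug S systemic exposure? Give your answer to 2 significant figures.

0.74

The CYP2E1 pathway (20% of clearance) falls to 0.33× activity: 0.2 × 0.33 = 0.066.
The CYP3A4 pathway (41% of clearance) is boosted to 2.2× activity: 0.41 × 2.2 = 0.902.
Non-CYP routes (39%) are unchanged.
Relative clearance = 0.066 + 0.902 + 0.39 = 1.358.
Because systemic exposure varies inversely with clearance, the combined effect is 1 / 1.358 = 0.74.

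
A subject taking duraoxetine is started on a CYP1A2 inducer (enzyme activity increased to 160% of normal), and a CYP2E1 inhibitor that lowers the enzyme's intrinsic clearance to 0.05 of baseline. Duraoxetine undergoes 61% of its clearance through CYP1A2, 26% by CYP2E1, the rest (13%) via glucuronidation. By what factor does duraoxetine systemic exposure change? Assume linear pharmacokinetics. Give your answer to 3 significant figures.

The CYP1A2 pathway (61% of clearance) is boosted to 1.6× activity: 0.61 × 1.6 = 0.976.
The CYP2E1 pathway (26% of clearance) is reduced to 0.05× activity: 0.26 × 0.05 = 0.013.
Non-CYP routes (13%) are unchanged.
CL_new/CL_old = 0.976 + 0.013 + 0.13 = 1.119.
Net systemic exposure ratio = 1 / 1.119 = 0.894.

0.894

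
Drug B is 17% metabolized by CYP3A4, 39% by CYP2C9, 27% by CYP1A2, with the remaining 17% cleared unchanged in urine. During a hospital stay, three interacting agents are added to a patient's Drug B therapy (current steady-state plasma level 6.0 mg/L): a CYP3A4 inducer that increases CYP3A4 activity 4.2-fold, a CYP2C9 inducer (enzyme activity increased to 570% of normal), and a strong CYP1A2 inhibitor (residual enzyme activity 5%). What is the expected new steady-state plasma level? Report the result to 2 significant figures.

CYP3A4: 0.17 × 4.2 = 0.714
CYP2C9: 0.39 × 5.7 = 2.223
CYP1A2: 0.27 × 0.05 = 0.0135
Other: 0.17 (unchanged)
Relative clearance = 0.714 + 2.223 + 0.0135 + 0.17 = 3.1205.
New steady-state plasma level = 6.0 / 3.1205 = 1.9 mg/L (concentration scales inversely with clearance).

1.9 mg/L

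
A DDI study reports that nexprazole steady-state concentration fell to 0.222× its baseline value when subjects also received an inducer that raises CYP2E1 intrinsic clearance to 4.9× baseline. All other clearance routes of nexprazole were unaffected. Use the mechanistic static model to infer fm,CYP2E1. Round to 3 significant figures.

Write x for the fraction cleared via CYP2E1. The observed steady-state concentration change means clearance rose to 1/0.222 = 4.505 of baseline.
Only the CYP2E1 route changed, so 4.505 = x·4.9 + (1 − x), giving x = 0.899.

0.899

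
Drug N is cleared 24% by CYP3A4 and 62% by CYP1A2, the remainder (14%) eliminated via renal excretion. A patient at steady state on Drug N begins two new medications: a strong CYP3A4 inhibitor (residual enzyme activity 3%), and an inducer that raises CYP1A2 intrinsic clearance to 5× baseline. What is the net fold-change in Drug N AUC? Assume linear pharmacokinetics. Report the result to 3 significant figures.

0.308

CYP3A4: 0.24 × 0.03 = 0.0072
CYP1A2: 0.62 × 5 = 3.1
Other: 0.14 (unchanged)
New clearance relative to baseline: 0.0072 + 3.1 + 0.14 = 3.2472.
Because AUC varies inversely with clearance, the combined effect is 1 / 3.2472 = 0.308.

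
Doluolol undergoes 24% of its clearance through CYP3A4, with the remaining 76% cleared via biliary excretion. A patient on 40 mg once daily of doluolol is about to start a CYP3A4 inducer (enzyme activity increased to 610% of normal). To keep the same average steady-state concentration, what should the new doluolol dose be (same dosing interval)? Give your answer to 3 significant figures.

89.0 mg

The CYP3A4 pathway (24% of clearance) increases to 6.1× activity: 0.24 × 6.1 = 1.464.
Non-CYP routes (76%) are unchanged.
CL_new/CL_old = 1.464 + 0.76 = 2.224.
Exposure is unchanged when dose changes in proportion to clearance. New dose = 40 mg × 2.224 = 89.0 mg.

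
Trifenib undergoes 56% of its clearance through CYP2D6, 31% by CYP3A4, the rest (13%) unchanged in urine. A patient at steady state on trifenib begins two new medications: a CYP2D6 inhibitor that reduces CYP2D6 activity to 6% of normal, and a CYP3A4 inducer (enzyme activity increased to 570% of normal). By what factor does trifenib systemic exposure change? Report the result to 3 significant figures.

0.518

The CYP2D6 pathway (56% of clearance) drops to 0.06× activity: 0.56 × 0.06 = 0.0336.
The CYP3A4 pathway (31% of clearance) is boosted to 5.7× activity: 0.31 × 5.7 = 1.767.
The remaining 13% of clearance is unaffected.
Relative clearance = 0.0336 + 1.767 + 0.13 = 1.9306.
Net systemic exposure ratio = 1 / 1.9306 = 0.518.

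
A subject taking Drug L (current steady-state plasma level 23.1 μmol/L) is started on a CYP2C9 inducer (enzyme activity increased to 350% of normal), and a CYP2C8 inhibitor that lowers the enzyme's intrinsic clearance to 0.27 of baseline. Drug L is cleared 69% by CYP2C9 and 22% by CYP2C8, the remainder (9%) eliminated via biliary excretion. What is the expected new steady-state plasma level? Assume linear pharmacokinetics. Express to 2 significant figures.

The CYP2C9 pathway (69% of clearance) increases to 3.5× activity: 0.69 × 3.5 = 2.415.
The CYP2C8 pathway (22% of clearance) is reduced to 0.27× activity: 0.22 × 0.27 = 0.0594.
Non-CYP routes (9%) are unchanged.
CL_new/CL_old = 2.415 + 0.0594 + 0.09 = 2.5644.
Dividing the baseline by the relative clearance: 23.1 / 2.5644 = 9.0 μmol/L.

9.0 μmol/L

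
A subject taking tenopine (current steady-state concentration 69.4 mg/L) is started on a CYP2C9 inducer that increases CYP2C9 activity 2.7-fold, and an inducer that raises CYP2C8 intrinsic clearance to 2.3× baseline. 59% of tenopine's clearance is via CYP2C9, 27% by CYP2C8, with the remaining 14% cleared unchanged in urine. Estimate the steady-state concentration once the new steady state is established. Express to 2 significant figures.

The CYP2C9 pathway (59% of clearance) is boosted to 2.7× activity: 0.59 × 2.7 = 1.593.
The CYP2C8 pathway (27% of clearance) rises to 2.3× activity: 0.27 × 2.3 = 0.621.
Non-CYP routes (14%) are unchanged.
CL_new/CL_old = 1.593 + 0.621 + 0.14 = 2.354.
Steady-state concentration ∝ 1/CL: new value = 69.4 / 2.354 = 29 mg/L.

29 mg/L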